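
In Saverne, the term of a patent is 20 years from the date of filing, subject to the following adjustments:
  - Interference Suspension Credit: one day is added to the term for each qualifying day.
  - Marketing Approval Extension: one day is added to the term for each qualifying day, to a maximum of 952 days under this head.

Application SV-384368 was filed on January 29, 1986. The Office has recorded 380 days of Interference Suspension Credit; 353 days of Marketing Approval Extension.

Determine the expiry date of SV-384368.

February 1, 2008

Base term: filing date + 20 years → 29 January 2006.
Interference Suspension Credit: +380 days → 13 February 2007.
Marketing Approval Extension: 353 days (within the 952-day cap) → +353 days → 1 February 2008.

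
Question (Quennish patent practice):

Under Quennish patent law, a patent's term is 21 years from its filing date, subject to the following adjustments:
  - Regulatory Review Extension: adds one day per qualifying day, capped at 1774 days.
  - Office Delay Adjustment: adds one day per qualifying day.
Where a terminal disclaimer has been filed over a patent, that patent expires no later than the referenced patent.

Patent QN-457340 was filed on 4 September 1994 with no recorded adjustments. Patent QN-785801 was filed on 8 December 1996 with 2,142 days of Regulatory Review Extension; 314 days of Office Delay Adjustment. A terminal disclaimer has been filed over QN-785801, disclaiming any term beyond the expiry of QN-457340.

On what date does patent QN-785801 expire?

2015-09-04

Natural term of QN-785801:
  Base: filing + 21 years → 8 December 2017.
  Regulatory Review Extension: 2142 days claimed exceeds the 1774-day cap, so +1774 days → 17 October 2022.
  Office Delay Adjustment: +314 days → 27 August 2023.
Expiry of referenced patent QN-457340:
  Base: filing + 21 years → 4 September 2015.
Terminal disclaimer: QN-785801 expires on the earlier of 27 August 2023 and 4 September 2015.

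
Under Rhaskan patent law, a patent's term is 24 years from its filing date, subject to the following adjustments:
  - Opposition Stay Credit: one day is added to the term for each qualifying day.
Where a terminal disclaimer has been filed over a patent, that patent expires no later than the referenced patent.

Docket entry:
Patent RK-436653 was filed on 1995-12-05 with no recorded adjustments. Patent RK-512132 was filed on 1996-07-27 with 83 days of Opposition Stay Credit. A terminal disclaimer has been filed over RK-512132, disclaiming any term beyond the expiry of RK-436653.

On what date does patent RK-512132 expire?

Natural term of RK-512132:
  Base: filing + 24 years → 27 July 2020.
  Opposition Stay Credit: +83 days → 18 October 2020.
Expiry of referenced patent RK-436653:
  Base: filing + 24 years → 5 December 2019.
Terminal disclaimer: RK-512132 expires on the earlier of 18 October 2020 and 5 December 2019.

2019-12-05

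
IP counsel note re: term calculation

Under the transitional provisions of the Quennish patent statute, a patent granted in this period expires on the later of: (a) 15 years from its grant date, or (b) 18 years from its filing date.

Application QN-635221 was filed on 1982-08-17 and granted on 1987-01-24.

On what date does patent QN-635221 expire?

January 24, 2002

(a) grant + 15 years → 24 January 2002.
(b) filing + 18 years → 17 August 2000.
Later of the two: 24 January 2002.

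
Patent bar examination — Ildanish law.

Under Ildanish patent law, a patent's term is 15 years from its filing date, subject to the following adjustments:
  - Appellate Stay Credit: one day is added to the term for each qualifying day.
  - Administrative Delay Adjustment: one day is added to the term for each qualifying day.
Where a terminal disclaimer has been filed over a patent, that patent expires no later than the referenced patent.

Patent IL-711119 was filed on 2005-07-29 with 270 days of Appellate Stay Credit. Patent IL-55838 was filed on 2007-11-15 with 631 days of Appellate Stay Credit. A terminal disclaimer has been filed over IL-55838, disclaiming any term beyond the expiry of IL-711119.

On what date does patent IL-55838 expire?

April 25, 2021

Natural term of IL-55838:
  Base: filing + 15 years → 15 November 2022.
  Appellate Stay Credit: +631 days → 7 August 2024.
Expiry of referenced patent IL-711119:
  Base: filing + 15 years → 29 July 2020.
  Appellate Stay Credit: +270 days → 25 April 2021.
Terminal disclaimer: IL-55838 expires on the earlier of 7 August 2024 and 25 April 2021.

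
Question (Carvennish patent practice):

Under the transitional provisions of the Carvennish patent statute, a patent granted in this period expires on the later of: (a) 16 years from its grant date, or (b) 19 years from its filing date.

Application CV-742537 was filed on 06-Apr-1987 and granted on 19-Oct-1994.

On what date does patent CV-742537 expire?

2010-10-19

(a) grant + 16 years → 19 October 2010.
(b) filing + 19 years → 6 April 2006.
Later of the two: 19 October 2010.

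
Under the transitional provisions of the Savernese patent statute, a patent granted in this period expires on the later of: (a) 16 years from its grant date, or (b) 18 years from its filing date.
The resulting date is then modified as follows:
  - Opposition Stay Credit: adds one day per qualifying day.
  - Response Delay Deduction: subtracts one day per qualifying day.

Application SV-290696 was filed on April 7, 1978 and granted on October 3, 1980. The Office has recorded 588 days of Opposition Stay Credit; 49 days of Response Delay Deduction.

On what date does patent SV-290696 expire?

(a) grant + 16 years → 3 October 1996.
(b) filing + 18 years → 7 April 1996.
Later of the two: 3 October 1996.
Opposition Stay Credit: +588 days → 14 May 1998.
Response Delay Deduction: −49 days → 26 March 1998.

1998-03-26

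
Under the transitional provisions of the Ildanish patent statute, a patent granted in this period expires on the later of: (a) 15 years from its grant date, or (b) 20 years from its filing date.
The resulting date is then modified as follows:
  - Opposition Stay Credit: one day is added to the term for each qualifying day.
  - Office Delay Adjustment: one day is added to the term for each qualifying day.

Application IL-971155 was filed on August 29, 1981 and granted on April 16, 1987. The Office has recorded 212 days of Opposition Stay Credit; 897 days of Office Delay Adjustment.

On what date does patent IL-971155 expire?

April 29, 2005

(a) grant + 15 years → 16 April 2002.
(b) filing + 20 years → 29 August 2001.
Later of the two: 16 April 2002.
Opposition Stay Credit: +212 days → 14 November 2002.
Office Delay Adjustment: +897 days → 29 April 2005.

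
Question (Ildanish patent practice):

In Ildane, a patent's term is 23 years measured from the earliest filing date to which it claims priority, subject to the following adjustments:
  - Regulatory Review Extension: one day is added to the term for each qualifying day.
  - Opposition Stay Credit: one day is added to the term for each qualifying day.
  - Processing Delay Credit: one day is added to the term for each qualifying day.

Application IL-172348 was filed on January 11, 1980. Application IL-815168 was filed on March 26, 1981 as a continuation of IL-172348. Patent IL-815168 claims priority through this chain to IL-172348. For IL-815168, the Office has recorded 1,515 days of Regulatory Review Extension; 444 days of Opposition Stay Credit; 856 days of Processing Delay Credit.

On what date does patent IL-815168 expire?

Earliest priority filing: 11 January 1980.
Base term: 11 January 1980 + 23 years → 11 January 2003.
Regulatory Review Extension: +1515 days → 6 March 2007.
Opposition Stay Credit: +444 days → 23 May 2008.
Processing Delay Credit: +856 days → 26 September 2010.

September 26, 2010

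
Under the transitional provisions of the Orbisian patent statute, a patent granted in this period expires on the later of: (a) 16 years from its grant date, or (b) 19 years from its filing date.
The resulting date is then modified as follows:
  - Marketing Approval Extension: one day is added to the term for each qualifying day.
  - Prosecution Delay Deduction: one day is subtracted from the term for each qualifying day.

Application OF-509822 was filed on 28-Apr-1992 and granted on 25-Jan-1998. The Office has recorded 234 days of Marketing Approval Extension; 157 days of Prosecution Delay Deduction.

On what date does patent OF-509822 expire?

(a) grant + 16 years → 25 January 2014.
(b) filing + 19 years → 28 April 2011.
Later of the two: 25 January 2014.
Marketing Approval Extension: +234 days → 16 September 2014.
Prosecution Delay Deduction: −157 days → 12 April 2014.

2014-04-12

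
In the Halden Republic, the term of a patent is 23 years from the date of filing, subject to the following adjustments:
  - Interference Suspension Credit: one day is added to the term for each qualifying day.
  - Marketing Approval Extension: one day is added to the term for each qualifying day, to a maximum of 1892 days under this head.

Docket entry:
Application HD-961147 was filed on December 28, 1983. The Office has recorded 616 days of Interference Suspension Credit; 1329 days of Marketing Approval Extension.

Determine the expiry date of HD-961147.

Base term: filing date + 23 years → 28 December 2006.
Interference Suspension Credit: +616 days → 4 September 2008.
Marketing Approval Extension: 1329 days (within the 1892-day cap) → +1329 days → 25 April 2012.

April 25, 2012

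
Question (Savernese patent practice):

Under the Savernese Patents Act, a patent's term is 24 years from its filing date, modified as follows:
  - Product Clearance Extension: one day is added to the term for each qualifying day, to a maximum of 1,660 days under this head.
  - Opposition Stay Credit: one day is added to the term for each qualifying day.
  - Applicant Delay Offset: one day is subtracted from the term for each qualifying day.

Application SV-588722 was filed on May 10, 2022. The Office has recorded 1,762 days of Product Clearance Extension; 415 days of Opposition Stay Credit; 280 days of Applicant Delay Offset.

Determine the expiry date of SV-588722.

Base term: filing date + 24 years → 10 May 2046.
Product Clearance Extension: 1762 days claimed exceeds the 1660-day cap, so +1660 days → 25 November 2050.
Opposition Stay Credit: +415 days → 14 January 2052.
Applicant Delay Offset: −280 days → 9 April 2051.

April 9, 2051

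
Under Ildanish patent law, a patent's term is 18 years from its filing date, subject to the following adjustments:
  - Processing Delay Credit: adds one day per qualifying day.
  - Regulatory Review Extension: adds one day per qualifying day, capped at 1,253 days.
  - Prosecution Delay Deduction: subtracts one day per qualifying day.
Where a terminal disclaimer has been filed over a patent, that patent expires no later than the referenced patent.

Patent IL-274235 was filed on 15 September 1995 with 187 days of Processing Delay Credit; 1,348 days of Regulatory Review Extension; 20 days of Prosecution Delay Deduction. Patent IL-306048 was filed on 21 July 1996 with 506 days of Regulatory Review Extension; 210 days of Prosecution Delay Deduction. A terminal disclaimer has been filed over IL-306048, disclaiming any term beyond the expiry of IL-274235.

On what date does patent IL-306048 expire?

Natural term of IL-306048:
  Base: filing + 18 years → 21 July 2014.
  Regulatory Review Extension: 506 days (within the 1253-day cap) → +506 days → 9 December 2015.
  Prosecution Delay Deduction: −210 days → 13 May 2015.
Expiry of referenced patent IL-274235:
  Base: filing + 18 years → 15 September 2013.
  Processing Delay Credit: +187 days → 21 March 2014.
  Regulatory Review Extension: 1348 days claimed exceeds the 1253-day cap, so +1253 days → 25 August 2017.
  Prosecution Delay Deduction: −20 days → 5 August 2017.
Terminal disclaimer: IL-306048 expires on the earlier of 13 May 2015 and 5 August 2017.

May 13, 2015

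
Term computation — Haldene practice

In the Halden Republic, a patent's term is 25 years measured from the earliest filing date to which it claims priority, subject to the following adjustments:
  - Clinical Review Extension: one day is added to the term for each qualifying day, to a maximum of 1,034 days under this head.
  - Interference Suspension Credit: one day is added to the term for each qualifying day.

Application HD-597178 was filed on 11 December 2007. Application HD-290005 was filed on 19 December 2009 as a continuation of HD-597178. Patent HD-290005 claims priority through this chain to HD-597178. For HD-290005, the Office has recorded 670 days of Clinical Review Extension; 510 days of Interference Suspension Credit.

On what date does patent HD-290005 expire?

Earliest priority filing: 11 December 2007.
Base term: 11 December 2007 + 25 years → 11 December 2032.
Clinical Review Extension: 670 days (within the 1034-day cap) → +670 days → 12 October 2034.
Interference Suspension Credit: +510 days → 5 March 2036.

2036-03-05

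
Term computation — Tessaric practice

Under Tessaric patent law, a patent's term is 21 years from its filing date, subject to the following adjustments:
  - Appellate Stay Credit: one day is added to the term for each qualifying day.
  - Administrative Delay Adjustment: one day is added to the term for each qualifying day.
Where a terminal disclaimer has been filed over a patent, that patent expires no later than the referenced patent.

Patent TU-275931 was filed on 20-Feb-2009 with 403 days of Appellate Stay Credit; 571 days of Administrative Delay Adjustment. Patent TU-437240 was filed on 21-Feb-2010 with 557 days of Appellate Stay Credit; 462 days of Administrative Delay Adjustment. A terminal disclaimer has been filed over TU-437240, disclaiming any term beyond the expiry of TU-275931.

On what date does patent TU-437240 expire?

Natural term of TU-437240:
  Base: filing + 21 years → 21 February 2031.
  Appellate Stay Credit: +557 days → 31 August 2032.
  Administrative Delay Adjustment: +462 days → 6 December 2033.
Expiry of referenced patent TU-275931:
  Base: filing + 21 years → 20 February 2030.
  Appellate Stay Credit: +403 days → 30 March 2031.
  Administrative Delay Adjustment: +571 days → 21 October 2032.
Terminal disclaimer: TU-437240 expires on the earlier of 6 December 2033 and 21 October 2032.

October 21, 2032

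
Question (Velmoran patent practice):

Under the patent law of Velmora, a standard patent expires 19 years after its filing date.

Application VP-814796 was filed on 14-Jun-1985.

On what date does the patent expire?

Filing date + 19 years → 14 June 2004.

June 14, 2004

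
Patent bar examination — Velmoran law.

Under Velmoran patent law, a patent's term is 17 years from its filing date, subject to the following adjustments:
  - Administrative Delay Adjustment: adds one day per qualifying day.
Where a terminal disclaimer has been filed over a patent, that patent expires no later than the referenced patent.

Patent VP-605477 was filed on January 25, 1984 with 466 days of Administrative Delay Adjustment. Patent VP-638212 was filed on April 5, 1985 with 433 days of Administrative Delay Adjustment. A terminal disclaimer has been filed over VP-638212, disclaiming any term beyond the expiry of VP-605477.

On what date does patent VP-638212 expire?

2002-05-06

Natural term of VP-638212:
  Base: filing + 17 years → 5 April 2002.
  Administrative Delay Adjustment: +433 days → 12 June 2003.
Expiry of referenced patent VP-605477:
  Base: filing + 17 years → 25 January 2001.
  Administrative Delay Adjustment: +466 days → 6 May 2002.
Terminal disclaimer: VP-638212 expires on the earlier of 12 June 2003 and 6 May 2002.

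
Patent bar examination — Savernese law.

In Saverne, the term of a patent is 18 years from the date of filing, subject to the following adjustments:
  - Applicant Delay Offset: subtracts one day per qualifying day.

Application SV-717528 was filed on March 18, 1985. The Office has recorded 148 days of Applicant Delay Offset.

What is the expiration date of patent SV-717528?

Base term: filing date + 18 years → 18 March 2003.
Applicant Delay Offset: −148 days → 21 October 2002.

October 21, 2002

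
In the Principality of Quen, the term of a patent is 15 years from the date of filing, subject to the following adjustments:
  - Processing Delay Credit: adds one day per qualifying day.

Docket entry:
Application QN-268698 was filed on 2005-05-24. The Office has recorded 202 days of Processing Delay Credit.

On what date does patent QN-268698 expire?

Base term: filing date + 15 years → 24 May 2020.
Processing Delay Credit: +202 days → 12 December 2020.

December 12, 2020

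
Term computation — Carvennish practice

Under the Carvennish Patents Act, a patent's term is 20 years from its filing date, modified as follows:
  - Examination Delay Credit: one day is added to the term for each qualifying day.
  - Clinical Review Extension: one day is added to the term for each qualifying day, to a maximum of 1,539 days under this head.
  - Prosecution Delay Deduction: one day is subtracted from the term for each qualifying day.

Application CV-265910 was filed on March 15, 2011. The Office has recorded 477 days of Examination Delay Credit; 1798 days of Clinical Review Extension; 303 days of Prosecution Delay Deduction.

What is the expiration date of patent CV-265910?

November 22, 2035

Base term: filing date + 20 years → 15 March 2031.
Examination Delay Credit: +477 days → 4 July 2032.
Clinical Review Extension: 1798 days claimed exceeds the 1539-day cap, so +1539 days → 20 September 2036.
Prosecution Delay Deduction: −303 days → 22 November 2035.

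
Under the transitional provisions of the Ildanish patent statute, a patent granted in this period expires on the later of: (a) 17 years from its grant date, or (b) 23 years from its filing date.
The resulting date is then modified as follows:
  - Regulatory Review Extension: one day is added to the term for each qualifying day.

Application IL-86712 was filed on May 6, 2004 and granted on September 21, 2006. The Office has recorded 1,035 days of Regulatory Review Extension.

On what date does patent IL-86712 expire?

(a) grant + 17 years → 21 September 2023.
(b) filing + 23 years → 6 May 2027.
Later of the two: 6 May 2027.
Regulatory Review Extension: +1035 days → 6 March 2030.

2030-03-06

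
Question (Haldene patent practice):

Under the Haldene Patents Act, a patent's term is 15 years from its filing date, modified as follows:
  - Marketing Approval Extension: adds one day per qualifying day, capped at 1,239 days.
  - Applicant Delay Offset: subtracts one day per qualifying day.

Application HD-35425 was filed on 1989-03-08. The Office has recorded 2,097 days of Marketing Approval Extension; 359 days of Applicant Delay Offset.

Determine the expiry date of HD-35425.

August 5, 2006

Base term: filing date + 15 years → 8 March 2004.
Marketing Approval Extension: 2097 days claimed exceeds the 1239-day cap, so +1239 days → 30 July 2007.
Applicant Delay Offset: −359 days → 5 August 2006.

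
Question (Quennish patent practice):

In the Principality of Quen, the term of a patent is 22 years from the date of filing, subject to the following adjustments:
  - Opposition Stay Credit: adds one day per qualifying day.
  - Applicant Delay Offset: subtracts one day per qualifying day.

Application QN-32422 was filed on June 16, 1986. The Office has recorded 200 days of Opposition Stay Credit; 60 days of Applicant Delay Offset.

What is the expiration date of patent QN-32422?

Base term: filing date + 22 years → 16 June 2008.
Opposition Stay Credit: +200 days → 2 January 2009.
Applicant Delay Offset: −60 days → 3 November 2008.

2008-11-03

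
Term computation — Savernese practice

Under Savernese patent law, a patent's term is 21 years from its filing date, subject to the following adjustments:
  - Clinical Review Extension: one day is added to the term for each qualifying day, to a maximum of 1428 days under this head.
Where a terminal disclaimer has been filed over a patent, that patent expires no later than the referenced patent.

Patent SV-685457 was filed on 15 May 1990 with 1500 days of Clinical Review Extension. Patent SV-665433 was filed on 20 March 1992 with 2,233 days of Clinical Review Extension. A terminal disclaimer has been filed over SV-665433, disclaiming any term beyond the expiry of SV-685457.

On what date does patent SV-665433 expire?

Natural term of SV-665433:
  Base: filing + 21 years → 20 March 2013.
  Clinical Review Extension: 2233 days claimed exceeds the 1428-day cap, so +1428 days → 15 February 2017.
Expiry of referenced patent SV-685457:
  Base: filing + 21 years → 15 May 2011.
  Clinical Review Extension: 1500 days claimed exceeds the 1428-day cap, so +1428 days → 12 April 2015.
Terminal disclaimer: SV-665433 expires on the earlier of 15 February 2017 and 12 April 2015.

2015-04-12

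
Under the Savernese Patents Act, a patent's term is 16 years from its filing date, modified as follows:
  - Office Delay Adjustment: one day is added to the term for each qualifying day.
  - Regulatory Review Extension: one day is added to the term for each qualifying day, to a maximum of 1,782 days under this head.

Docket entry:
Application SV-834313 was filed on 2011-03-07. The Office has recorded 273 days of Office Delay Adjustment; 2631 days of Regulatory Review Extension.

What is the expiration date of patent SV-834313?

2032-10-21

Base term: filing date + 16 years → 7 March 2027.
Office Delay Adjustment: +273 days → 5 December 2027.
Regulatory Review Extension: 2631 days claimed exceeds the 1782-day cap, so +1782 days → 21 October 2032.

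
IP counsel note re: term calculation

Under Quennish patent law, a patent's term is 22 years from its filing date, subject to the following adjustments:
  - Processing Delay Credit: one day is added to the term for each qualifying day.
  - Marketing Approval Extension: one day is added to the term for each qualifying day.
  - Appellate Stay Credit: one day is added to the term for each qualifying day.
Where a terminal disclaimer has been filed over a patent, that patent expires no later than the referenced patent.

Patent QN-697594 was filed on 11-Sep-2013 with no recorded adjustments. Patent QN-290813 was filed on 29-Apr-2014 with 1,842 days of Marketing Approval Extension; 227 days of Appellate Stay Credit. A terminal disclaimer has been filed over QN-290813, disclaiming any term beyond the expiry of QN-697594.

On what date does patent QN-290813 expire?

September 11, 2035

Natural term of QN-290813:
  Base: filing + 22 years → 29 April 2036.
  Marketing Approval Extension: +1842 days → 15 May 2041.
  Appellate Stay Credit: +227 days → 28 December 2041.
Expiry of referenced patent QN-697594:
  Base: filing + 22 years → 11 September 2035.
Terminal disclaimer: QN-290813 expires on the earlier of 28 December 2041 and 11 September 2035.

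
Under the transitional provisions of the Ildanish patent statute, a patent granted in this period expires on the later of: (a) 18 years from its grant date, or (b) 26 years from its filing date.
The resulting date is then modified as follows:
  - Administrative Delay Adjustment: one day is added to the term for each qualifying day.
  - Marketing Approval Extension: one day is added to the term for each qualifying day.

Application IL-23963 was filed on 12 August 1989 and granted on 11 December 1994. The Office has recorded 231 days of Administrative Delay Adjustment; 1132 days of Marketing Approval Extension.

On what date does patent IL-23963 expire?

2019-05-06

(a) grant + 18 years → 11 December 2012.
(b) filing + 26 years → 12 August 2015.
Later of the two: 12 August 2015.
Administrative Delay Adjustment: +231 days → 30 March 2016.
Marketing Approval Extension: +1132 days → 6 May 2019.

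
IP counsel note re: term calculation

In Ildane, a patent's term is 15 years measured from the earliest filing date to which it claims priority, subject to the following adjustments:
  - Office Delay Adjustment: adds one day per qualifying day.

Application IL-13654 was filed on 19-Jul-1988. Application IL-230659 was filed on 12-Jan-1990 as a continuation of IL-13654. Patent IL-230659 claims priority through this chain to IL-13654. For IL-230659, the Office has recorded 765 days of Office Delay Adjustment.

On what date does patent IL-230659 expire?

2005-08-22

Earliest priority filing: 19 July 1988.
Base term: 19 July 1988 + 15 years → 19 July 2003.
Office Delay Adjustment: +765 days → 22 August 2005.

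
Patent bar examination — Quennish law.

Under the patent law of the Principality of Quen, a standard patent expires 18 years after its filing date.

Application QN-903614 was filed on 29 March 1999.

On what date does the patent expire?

Filing date + 18 years → 29 March 2017.

2017-03-29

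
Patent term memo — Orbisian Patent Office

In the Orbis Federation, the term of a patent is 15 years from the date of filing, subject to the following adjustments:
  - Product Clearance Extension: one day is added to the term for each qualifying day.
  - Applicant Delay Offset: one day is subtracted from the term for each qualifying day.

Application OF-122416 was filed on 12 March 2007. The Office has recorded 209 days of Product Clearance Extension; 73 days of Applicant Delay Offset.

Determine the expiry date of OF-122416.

Base term: filing date + 15 years → 12 March 2022.
Product Clearance Extension: +209 days → 7 October 2022.
Applicant Delay Offset: −73 days → 26 July 2022.

July 26, 2022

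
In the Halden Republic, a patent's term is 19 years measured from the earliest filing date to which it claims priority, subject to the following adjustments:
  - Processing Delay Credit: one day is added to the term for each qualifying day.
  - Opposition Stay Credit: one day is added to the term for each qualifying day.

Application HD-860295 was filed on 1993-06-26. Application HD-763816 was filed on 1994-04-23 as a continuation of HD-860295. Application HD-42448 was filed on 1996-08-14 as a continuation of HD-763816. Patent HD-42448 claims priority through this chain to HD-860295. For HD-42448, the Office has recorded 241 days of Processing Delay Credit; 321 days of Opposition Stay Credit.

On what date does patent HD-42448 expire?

Earliest priority filing: 26 June 1993.
Base term: 26 June 1993 + 19 years → 26 June 2012.
Processing Delay Credit: +241 days → 22 February 2013.
Opposition Stay Credit: +321 days → 9 January 2014.

January 9, 2014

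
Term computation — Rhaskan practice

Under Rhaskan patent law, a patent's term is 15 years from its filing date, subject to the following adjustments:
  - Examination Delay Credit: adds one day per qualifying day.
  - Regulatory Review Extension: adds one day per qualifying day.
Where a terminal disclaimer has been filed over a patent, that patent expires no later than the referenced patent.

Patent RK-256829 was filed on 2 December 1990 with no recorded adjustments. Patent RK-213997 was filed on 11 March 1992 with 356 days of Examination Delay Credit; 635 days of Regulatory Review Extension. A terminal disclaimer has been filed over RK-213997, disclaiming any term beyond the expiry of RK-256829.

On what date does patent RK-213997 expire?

Natural term of RK-213997:
  Base: filing + 15 years → 11 March 2007.
  Examination Delay Credit: +356 days → 1 March 2008.
  Regulatory Review Extension: +635 days → 26 November 2009.
Expiry of referenced patent RK-256829:
  Base: filing + 15 years → 2 December 2005.
Terminal disclaimer: RK-213997 expires on the earlier of 26 November 2009 and 2 December 2005.

2005-12-02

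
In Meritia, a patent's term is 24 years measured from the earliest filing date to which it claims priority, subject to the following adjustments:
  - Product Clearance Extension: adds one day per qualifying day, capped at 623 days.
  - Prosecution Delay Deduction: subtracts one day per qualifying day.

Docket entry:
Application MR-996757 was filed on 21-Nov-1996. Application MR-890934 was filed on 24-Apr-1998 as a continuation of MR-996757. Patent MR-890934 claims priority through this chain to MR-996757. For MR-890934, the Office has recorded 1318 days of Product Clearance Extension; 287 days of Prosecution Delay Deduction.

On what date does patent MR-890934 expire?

2021-10-23

Earliest priority filing: 21 November 1996.
Base term: 21 November 1996 + 24 years → 21 November 2020.
Product Clearance Extension: 1318 days claimed exceeds the 623-day cap, so +623 days → 6 August 2022.
Prosecution Delay Deduction: −287 days → 23 October 2021.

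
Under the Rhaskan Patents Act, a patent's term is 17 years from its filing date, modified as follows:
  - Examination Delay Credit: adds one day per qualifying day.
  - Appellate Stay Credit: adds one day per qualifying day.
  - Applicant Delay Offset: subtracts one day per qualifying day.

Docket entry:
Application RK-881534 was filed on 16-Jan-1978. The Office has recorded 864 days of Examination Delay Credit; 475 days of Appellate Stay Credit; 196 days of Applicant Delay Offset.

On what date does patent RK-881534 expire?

March 4, 1998

Base term: filing date + 17 years → 16 January 1995.
Examination Delay Credit: +864 days → 29 May 1997.
Appellate Stay Credit: +475 days → 16 September 1998.
Applicant Delay Offset: −196 days → 4 March 1998.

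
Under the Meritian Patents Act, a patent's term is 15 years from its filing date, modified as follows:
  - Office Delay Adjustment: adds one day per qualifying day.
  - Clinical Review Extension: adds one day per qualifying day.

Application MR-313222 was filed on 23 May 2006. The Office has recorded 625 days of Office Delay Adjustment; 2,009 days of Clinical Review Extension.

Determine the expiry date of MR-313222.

August 8, 2028

Base term: filing date + 15 years → 23 May 2021.
Office Delay Adjustment: +625 days → 7 February 2023.
Clinical Review Extension: +2009 days → 8 August 2028.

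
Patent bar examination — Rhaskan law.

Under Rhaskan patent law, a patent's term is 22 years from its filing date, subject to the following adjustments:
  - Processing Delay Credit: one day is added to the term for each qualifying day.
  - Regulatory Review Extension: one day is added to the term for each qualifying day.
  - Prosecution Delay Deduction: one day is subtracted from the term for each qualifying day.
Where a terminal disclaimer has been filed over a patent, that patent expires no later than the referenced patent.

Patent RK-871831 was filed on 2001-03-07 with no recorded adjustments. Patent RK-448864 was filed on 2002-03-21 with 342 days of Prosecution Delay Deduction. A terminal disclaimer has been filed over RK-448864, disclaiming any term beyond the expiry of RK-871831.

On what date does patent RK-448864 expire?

March 7, 2023

Natural term of RK-448864:
  Base: filing + 22 years → 21 March 2024.
  Prosecution Delay Deduction: −342 days → 14 April 2023.
Expiry of referenced patent RK-871831:
  Base: filing + 22 years → 7 March 2023.
Terminal disclaimer: RK-448864 expires on the earlier of 14 April 2023 and 7 March 2023.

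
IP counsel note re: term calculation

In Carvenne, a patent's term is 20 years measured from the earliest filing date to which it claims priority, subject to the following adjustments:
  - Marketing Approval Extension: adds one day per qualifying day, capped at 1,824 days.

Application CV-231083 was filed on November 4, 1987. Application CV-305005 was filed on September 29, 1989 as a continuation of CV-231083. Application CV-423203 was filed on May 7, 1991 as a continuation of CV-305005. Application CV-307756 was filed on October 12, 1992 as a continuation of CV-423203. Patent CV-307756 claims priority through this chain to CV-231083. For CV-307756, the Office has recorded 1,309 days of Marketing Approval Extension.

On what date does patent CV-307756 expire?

Earliest priority filing: 4 November 1987.
Base term: 4 November 1987 + 20 years → 4 November 2007.
Marketing Approval Extension: 1309 days (within the 1824-day cap) → +1309 days → 5 June 2011.

2011-06-05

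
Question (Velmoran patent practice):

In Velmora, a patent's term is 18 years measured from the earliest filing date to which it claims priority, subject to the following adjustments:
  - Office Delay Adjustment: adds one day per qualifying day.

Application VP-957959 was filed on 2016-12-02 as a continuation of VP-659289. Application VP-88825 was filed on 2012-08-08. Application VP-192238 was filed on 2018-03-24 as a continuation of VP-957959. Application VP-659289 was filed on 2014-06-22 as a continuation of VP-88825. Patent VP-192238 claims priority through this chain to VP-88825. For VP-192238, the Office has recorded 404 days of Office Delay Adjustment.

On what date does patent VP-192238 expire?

Earliest priority filing: 8 August 2012.
Base term: 8 August 2012 + 18 years → 8 August 2030.
Office Delay Adjustment: +404 days → 16 September 2031.

2031-09-16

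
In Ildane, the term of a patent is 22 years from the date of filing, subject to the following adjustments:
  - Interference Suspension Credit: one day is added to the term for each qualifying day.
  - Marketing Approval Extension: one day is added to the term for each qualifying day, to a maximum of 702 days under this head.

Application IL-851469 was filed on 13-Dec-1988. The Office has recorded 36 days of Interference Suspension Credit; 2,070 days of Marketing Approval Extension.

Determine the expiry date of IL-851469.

Base term: filing date + 22 years → 13 December 2010.
Interference Suspension Credit: +36 days → 18 January 2011.
Marketing Approval Extension: 2070 days claimed exceeds the 702-day cap, so +702 days → 20 December 2012.

December 20, 2012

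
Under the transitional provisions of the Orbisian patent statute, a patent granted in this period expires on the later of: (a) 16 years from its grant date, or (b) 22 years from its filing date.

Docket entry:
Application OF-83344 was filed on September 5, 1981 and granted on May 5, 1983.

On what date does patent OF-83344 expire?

(a) grant + 16 years → 5 May 1999.
(b) filing + 22 years → 5 September 2003.
Later of the two: 5 September 2003.

2003-09-05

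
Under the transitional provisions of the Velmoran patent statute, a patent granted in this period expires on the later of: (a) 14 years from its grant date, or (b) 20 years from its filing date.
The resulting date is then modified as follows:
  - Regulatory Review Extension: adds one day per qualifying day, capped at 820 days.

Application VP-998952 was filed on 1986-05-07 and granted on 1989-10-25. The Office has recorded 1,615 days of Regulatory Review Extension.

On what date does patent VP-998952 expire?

2008-08-04

(a) grant + 14 years → 25 October 2003.
(b) filing + 20 years → 7 May 2006.
Later of the two: 7 May 2006.
Regulatory Review Extension: 1615 days claimed exceeds the 820-day cap, so +820 days → 4 August 2008.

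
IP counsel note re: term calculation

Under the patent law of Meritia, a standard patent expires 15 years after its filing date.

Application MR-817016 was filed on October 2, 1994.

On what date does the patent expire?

Filing date + 15 years → 2 October 2009.

2009-10-02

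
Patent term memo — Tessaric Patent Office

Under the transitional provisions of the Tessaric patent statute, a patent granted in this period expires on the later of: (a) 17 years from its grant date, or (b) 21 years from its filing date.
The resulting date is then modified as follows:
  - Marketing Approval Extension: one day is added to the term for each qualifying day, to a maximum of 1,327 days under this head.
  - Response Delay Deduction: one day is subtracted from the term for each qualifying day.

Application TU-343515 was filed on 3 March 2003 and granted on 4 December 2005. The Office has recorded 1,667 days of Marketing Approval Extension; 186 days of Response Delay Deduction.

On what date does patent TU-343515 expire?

2027-04-18

(a) grant + 17 years → 4 December 2022.
(b) filing + 21 years → 3 March 2024.
Later of the two: 3 March 2024.
Marketing Approval Extension: 1667 days claimed exceeds the 1327-day cap, so +1327 days → 21 October 2027.
Response Delay Deduction: −186 days → 18 April 2027.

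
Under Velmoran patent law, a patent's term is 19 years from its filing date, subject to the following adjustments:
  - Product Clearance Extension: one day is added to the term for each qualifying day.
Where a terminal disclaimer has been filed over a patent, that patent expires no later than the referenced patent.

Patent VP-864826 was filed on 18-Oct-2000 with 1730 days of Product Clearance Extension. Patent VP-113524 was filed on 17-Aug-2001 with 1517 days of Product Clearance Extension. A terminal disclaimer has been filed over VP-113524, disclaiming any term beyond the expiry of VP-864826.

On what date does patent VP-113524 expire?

2024-07-13

Natural term of VP-113524:
  Base: filing + 19 years → 17 August 2020.
  Product Clearance Extension: +1517 days → 12 October 2024.
Expiry of referenced patent VP-864826:
  Base: filing + 19 years → 18 October 2019.
  Product Clearance Extension: +1730 days → 13 July 2024.
Terminal disclaimer: VP-113524 expires on the earlier of 12 October 2024 and 13 July 2024.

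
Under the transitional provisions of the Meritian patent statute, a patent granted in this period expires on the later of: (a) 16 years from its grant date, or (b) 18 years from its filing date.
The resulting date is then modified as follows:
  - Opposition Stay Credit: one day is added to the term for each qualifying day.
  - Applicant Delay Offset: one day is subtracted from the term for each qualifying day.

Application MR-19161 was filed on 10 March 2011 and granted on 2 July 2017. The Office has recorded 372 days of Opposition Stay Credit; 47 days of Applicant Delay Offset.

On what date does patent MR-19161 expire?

(a) grant + 16 years → 2 July 2033.
(b) filing + 18 years → 10 March 2029.
Later of the two: 2 July 2033.
Opposition Stay Credit: +372 days → 9 July 2034.
Applicant Delay Offset: −47 days → 23 May 2034.

May 23, 2034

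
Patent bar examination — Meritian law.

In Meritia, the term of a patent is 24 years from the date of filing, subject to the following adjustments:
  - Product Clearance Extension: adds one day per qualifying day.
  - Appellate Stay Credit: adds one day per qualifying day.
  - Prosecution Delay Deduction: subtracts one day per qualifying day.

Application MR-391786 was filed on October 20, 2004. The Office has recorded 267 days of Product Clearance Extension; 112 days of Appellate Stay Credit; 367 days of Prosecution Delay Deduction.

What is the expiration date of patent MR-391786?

Base term: filing date + 24 years → 20 October 2028.
Product Clearance Extension: +267 days → 14 July 2029.
Appellate Stay Credit: +112 days → 3 November 2029.
Prosecution Delay Deduction: −367 days → 1 November 2028.

November 1, 2028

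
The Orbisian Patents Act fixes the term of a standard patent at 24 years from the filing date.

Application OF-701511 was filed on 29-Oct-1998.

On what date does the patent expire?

Filing date + 24 years → 29 October 2022.

2022-10-29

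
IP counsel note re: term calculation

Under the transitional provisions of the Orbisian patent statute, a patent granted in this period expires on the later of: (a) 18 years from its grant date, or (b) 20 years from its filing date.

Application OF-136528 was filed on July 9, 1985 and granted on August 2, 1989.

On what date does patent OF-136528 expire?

(a) grant + 18 years → 2 August 2007.
(b) filing + 20 years → 9 July 2005.
Later of the two: 2 August 2007.

2007-08-02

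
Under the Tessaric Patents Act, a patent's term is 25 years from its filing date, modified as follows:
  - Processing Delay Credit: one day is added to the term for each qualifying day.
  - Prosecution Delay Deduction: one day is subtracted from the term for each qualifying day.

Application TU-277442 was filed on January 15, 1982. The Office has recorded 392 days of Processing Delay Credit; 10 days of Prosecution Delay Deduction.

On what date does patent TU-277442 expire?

2008-02-01

Base term: filing date + 25 years → 15 January 2007.
Processing Delay Credit: +392 days → 11 February 2008.
Prosecution Delay Deduction: −10 days → 1 February 2008.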